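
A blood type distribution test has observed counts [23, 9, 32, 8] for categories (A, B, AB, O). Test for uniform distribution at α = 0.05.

Expected = 18 each. χ² = Σ(O-E)²/E = 22.333. df = 3, critical value = 7.815. Reject H₀.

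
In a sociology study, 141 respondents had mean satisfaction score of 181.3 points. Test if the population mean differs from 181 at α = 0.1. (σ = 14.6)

z = (x̄ - μ₀)/(σ/√n) = (181.3 - 181)/(14.6/√141) = 0.244. Critical value: ±1.645. Since |0.244| ≤ 1.645, Fail to reject H₀.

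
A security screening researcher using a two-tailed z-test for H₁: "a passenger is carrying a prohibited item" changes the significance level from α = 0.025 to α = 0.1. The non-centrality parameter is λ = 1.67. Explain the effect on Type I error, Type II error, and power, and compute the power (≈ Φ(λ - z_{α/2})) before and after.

Increasing α from 0.025 to 0.1:
• Type I error rate increases (α is the Type I rate by definition).
• Critical value moves from z_{α/2} = 2.241 to 1.645, so power = Φ(λ - z_{α/2}) goes from Φ(1.67 - 2.241) = 0.284 to Φ(1.67 - 1.645) = 0.51.
• Type II error rate β = 1 - power therefore decreases (0.716 → 0.49).
Appropriate when false negatives are costly — here, letting a prohibited item through — security breach.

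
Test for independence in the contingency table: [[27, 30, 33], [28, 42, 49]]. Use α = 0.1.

χ² = 1.138. df = 2, critical = 4.605. Fail to reject H₀. No evidence of dependence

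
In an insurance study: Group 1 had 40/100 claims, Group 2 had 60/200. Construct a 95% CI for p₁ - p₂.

p̂₁ = 0.4, p̂₂ = 0.3. Difference = 0.1. CI = (-0.015, 0.215)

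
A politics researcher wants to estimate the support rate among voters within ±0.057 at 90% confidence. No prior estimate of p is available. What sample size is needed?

Conservative approach: use p = 0.5 (maximizes p(1-p) = 0.25). n = z²(0.25)/E² = 1.645²×0.25/0.057² = 208.2 → n = 209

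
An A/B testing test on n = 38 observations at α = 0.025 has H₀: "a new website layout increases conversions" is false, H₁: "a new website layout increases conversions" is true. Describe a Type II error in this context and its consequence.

Type II error: failing to reject H₀ when it is false — concluding that a new website layout increases conversions is not supported when in fact it is. Consequence: discarding a layout that would have improved conversions — lost revenue.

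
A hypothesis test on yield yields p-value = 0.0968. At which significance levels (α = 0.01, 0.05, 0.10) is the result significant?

p = 0.0968. Significant at: α = 0.1.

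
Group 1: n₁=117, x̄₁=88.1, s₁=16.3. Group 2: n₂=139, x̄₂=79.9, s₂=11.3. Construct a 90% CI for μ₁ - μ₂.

Difference = 8.2. SE = √(16.3²/117 + 11.3²/139) = 1.786. CI = (5.26, 11.14)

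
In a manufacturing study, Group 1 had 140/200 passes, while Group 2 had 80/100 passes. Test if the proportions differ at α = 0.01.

p̂₁ = 0.7, p̂₂ = 0.8, pooled p̂ = 0.733. z = -1.846. Critical: ±2.576. Fail to reject H₀.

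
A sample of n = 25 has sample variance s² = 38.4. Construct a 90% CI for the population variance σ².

df = 24. χ²_{0.05} = 36.415, χ²_{0.95} = 13.848. CI for σ² = ((n-1)s²/χ²_{α/2}, (n-1)s²/χ²_{1-α/2}) = (24·38.4/36.415, 24·38.4/13.848) = (25.31, 66.55)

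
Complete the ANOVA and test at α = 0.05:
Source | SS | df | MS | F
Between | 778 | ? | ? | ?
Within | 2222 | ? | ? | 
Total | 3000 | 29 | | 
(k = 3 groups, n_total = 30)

df_between = 2, df_within = 27. MS_between = 389.0, MS_within = 82.3. F = 4.727, F_crit ≈ 3.354. Reject H₀.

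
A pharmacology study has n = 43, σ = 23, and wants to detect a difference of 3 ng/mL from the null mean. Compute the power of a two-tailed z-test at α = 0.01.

SE = σ/√n = 23/√43 = 3.507. Non-centrality λ = d/SE = 3/3.507 = 0.855. Power ≈ Φ(λ - z_{α/2}) = Φ(0.855 - 2.576) = Φ(-1.721) = 0.043.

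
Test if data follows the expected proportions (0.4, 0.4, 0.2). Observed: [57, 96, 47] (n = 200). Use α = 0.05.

Expected: [80.0, 80.0, 40.0]. χ² = 11.037. df = 2, critical = 5.991. Reject H₀.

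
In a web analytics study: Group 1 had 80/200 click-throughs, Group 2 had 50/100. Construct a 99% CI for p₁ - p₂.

p̂₁ = 0.4, p̂₂ = 0.5. Difference = -0.1. CI = (-0.257, 0.057)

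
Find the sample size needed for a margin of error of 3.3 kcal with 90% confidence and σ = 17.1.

n = (z*σ/E)² = (1.645×17.1/3.3)² = 72.7 → n = 73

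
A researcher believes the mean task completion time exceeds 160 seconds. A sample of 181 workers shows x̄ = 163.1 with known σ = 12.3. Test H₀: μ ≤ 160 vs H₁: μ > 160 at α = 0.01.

z = 3.391. Critical value: 2.33. Reject H₀.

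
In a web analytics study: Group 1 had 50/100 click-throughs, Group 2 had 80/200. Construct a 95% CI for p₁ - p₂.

p̂₁ = 0.5, p̂₂ = 0.4. Difference = 0.1. CI = (-0.019, 0.219)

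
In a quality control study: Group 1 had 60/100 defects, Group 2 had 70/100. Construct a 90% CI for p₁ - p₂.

p̂₁ = 0.6, p̂₂ = 0.7. Difference = -0.1. CI = (-0.21, 0.01)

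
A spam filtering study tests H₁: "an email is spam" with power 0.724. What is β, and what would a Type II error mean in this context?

β = 1 - power = 1 - 0.724 = 0.276. A Type II error is failing to reject H₀ when H₀ is false (false negative) — here, failing to conclude that an email is spam when in fact it is true. Consequence: a spam email lands in the inbox.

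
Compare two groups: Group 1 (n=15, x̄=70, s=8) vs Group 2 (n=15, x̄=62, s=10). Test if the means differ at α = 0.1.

Pooled sp = 9.06. t = 2.419, df = 28. Critical t = ±1.701. Reject H₀.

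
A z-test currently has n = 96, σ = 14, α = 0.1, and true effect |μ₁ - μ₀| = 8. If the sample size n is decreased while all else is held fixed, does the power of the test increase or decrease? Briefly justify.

Power decreases: a smaller n inflates the standard error σ/√n, pulling the sampling distribution under H₁ back toward the critical value.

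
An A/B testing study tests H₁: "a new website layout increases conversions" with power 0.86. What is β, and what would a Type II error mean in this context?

β = 1 - power = 1 - 0.86 = 0.14. A Type II error is failing to reject H₀ when H₀ is false (false negative) — here, failing to conclude that a new website layout increases conversions when in fact it is true. Consequence: discarding a layout that would have improved conversions — lost revenue.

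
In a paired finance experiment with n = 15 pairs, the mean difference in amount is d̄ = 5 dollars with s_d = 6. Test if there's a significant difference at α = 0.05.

t = d̄/(s_d/√n) = 5/(6/√15) = 3.227. df = 14, critical t = ±2.145. Reject H₀.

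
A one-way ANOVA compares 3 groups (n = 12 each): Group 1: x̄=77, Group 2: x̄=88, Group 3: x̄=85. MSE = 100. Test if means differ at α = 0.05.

Grand mean = 83.33. SS_between = 776.0, MS_between = 388.0. F = 3.88, F_crit ≈ 3.285. Reject H₀.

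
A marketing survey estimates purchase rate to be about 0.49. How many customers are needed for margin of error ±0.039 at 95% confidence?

n = z²p(1-p)/E² = 1.96²×0.49×0.51/0.039² = 631.2 → n = 632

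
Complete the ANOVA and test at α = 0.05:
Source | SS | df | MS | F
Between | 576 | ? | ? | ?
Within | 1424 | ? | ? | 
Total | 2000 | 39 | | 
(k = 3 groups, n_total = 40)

df_between = 2, df_within = 37. MS_between = 288.0, MS_within = 38.49. F = 7.483, F_crit ≈ 3.252. Reject H₀.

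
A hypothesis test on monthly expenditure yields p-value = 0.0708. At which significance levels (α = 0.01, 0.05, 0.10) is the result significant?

p = 0.0708. Significant at: α = 0.1.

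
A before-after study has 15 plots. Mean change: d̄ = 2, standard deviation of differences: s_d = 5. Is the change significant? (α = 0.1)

t = d̄/(s_d/√n) = 2/(5/√15) = 1.549. df = 14, critical t = ±1.761. Fail to reject H₀.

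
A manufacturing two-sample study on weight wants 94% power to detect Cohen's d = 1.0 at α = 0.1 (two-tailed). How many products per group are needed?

z_{α/2} = 1.645, z_β = Φ⁻¹(0.94) = 1.555. For large effect (d = 1.0): n per group = 2(z_{α/2} + z_β)²/d² = 2(1.645 + 1.555)²/1.0² = 20.5 → 21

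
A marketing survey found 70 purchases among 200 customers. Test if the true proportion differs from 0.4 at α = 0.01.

p̂ = 0.35, p₀ = 0.4. z = (p̂ - p₀)/√(p₀(1-p₀)/n) = -1.443. Critical: ±2.576. Fail to reject H₀.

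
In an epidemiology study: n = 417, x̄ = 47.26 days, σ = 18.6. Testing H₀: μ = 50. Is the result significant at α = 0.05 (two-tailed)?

z = (47.26 - 50)/(18.6/√417) = -3.008. Since |z| > 1.96, significant at α = 0.05.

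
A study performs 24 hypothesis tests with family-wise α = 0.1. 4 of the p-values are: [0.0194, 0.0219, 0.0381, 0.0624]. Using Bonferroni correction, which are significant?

Bonferroni α = 0.1/24 = 0.00417. None of the given p-values are significant.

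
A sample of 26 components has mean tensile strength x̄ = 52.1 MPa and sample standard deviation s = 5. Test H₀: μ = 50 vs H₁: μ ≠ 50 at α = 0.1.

t = (x̄ - μ₀)/(s/√n) = (52.1 - 50)/(5/√26) = 2.142. df = 25, critical t = ±1.708. Reject H₀.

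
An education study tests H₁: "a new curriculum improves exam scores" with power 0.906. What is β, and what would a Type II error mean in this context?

β = 1 - power = 1 - 0.906 = 0.094. A Type II error is failing to reject H₀ when H₀ is false (false negative) — here, failing to conclude that a new curriculum improves exam scores when in fact it is true. Consequence: keeping the old curriculum when the new one would have helped students.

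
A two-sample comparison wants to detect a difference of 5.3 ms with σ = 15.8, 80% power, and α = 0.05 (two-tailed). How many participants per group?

n per group = 2(z_α/2 + z_β)²σ²/d² = 2×(1.96 + 0.84)²×15.8²/5.3² = 139.4 → n = 140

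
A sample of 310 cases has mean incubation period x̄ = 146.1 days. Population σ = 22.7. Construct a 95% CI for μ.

CI = x̄ ± z*(σ/√n) = 146.1 ± 1.96(22.7/√310) = 146.1 ± 2.53 = (143.57, 148.63)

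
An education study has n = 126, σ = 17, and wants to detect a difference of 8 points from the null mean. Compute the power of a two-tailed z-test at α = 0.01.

SE = σ/√n = 17/√126 = 1.514. Non-centrality λ = d/SE = 8/1.514 = 5.282. Power ≈ Φ(λ - z_{α/2}) = Φ(5.282 - 2.576) = Φ(2.706) = 0.997.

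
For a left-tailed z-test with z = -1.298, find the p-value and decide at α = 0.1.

p = P(Z < -1.298) = Φ(-1.298) ≈ 0.0971. Since p < 0.1, reject H₀ (significant) at α = 0.1.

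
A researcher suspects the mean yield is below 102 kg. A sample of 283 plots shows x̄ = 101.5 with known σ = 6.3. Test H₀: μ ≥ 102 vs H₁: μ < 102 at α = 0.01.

z = -1.335. Critical value: -2.33. Fail to reject H₀.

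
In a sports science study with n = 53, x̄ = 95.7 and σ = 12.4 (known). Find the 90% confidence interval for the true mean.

CI = x̄ ± z*(σ/√n) = 95.7 ± 1.645(12.4/√53) = 95.7 ± 2.8 = (92.9, 98.5)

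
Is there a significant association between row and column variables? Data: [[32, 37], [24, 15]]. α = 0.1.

χ² = 2.294. df = 1, critical = 2.706. Fail to reject H₀. No evidence of dependence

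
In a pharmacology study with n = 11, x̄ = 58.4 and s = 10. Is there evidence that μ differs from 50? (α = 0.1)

t = (x̄ - μ₀)/(s/√n) = (58.4 - 50)/(10/√11) = 2.786. df = 10, critical t = ±1.812. Reject H₀.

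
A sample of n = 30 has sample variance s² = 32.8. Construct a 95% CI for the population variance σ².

df = 29. χ²_{0.025} = 45.722, χ²_{0.975} = 16.047. CI for σ² = ((n-1)s²/χ²_{α/2}, (n-1)s²/χ²_{1-α/2}) = (29·32.8/45.722, 29·32.8/16.047) = (20.8, 59.28)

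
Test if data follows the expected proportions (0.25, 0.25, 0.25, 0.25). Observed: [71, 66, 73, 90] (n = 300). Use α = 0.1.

Expected: [75.0, 75.0, 75.0, 75.0]. χ² = 4.347. df = 3, critical = 6.251. Fail to reject H₀.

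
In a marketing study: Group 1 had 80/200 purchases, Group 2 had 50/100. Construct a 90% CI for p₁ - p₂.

p̂₁ = 0.4, p̂₂ = 0.5. Difference = -0.1. CI = (-0.2, 0.0)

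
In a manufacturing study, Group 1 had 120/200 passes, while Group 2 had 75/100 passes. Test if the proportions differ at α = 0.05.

p̂₁ = 0.6, p̂₂ = 0.75, pooled p̂ = 0.65. z = -2.568. Critical: ±1.96. Reject H₀.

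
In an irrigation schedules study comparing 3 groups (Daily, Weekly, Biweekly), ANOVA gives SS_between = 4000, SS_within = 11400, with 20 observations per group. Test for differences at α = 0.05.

df_between = 2, df_within = 57. F = MS_between/MS_within = 2000.0/200.0 = 10.0. F_crit ≈ 3.159. Reject H₀. At least one mean differs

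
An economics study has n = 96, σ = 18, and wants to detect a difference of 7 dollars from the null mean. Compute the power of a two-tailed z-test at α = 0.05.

SE = σ/√n = 18/√96 = 1.837. Non-centrality λ = d/SE = 7/1.837 = 3.81. Power ≈ Φ(λ - z_{α/2}) = Φ(3.81 - 1.96) = Φ(1.85) = 0.968.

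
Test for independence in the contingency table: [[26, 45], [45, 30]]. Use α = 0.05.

χ² = 7.981. df = 1, critical = 3.841. Reject H₀. Variables are dependent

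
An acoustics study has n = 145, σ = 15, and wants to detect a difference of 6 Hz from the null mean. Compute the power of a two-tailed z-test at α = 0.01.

SE = σ/√n = 15/√145 = 1.246. Non-centrality λ = d/SE = 6/1.246 = 4.817. Power ≈ Φ(λ - z_{α/2}) = Φ(4.817 - 2.576) = Φ(2.241) = 0.987.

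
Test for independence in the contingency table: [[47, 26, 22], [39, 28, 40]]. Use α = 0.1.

χ² = 5.35. df = 2, critical = 4.605. Reject H₀. Variables are dependent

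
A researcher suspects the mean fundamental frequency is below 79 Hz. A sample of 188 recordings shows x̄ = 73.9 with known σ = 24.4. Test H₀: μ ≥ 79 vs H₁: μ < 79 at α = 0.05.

z = -2.866. Critical value: -1.645. Reject H₀.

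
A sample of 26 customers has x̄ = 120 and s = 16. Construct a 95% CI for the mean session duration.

CI = x̄ ± t*(s/√n) = 120 ± 2.06(16/√26) = (113.54, 126.46)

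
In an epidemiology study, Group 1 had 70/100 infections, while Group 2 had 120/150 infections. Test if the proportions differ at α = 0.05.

p̂₁ = 0.7, p̂₂ = 0.8, pooled p̂ = 0.76. z = -1.814. Critical: ±1.96. Fail to reject H₀.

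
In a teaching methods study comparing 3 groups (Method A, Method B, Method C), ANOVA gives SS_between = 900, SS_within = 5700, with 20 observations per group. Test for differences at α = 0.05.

df_between = 2, df_within = 57. F = MS_between/MS_within = 450.0/100.0 = 4.5. F_crit ≈ 3.159. Reject H₀. At least one mean differs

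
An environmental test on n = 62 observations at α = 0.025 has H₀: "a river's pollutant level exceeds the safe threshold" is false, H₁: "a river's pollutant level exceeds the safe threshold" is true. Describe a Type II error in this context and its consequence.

Type II error: failing to reject H₀ when it is false — concluding that a river's pollutant level exceeds the safe threshold is not supported when in fact it is. Consequence: allowing unsafe pollution to continue.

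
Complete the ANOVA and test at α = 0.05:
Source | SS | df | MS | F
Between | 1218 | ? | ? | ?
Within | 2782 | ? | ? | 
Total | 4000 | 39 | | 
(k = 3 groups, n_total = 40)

df_between = 2, df_within = 37. MS_between = 609.0, MS_within = 75.19. F = 8.1, F_crit ≈ 3.252. Reject H₀.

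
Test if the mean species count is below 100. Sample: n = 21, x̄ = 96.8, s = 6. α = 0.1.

t = (96.8 - 100)/(6/√21) = -2.444, df = 20. Critical t = -1.325. Reject H₀.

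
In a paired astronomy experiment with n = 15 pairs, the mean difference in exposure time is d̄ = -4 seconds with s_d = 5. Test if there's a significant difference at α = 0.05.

t = d̄/(s_d/√n) = -4/(5/√15) = -3.098. df = 14, critical t = ±2.145. Reject H₀.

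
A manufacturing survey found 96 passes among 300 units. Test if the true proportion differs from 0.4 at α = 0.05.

p̂ = 0.32, p₀ = 0.4. z = (p̂ - p₀)/√(p₀(1-p₀)/n) = -2.828. Critical: ±1.96. Reject H₀.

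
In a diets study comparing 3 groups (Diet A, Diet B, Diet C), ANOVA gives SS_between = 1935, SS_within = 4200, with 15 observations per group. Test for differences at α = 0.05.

df_between = 2, df_within = 42. F = MS_between/MS_within = 967.5/100.0 = 9.675. F_crit ≈ 3.22. Reject H₀. At least one mean differs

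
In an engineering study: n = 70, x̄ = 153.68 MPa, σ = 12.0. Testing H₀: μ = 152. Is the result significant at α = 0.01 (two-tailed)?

z = (153.68 - 152)/(12.0/√70) = 1.171. Since |z| ≤ 2.576, not significant at α = 0.01.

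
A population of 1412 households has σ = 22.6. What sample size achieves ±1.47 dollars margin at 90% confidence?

Without FPC: n₀ = (1.645×22.6/1.47)² = 639.608. With FPC: n = n₀N/(n₀+N-1) = 440.4 → n = 441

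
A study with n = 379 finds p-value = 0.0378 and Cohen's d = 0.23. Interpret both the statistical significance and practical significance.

Statistically significant (p = 0.0378 < 0.05). Cohen's d = 0.23 indicates a small effect size. Both statistical and practical significance should be considered.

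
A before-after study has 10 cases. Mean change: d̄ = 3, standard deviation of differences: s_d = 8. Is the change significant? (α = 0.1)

t = d̄/(s_d/√n) = 3/(8/√10) = 1.186. df = 9, critical t = ±1.833. Fail to reject H₀.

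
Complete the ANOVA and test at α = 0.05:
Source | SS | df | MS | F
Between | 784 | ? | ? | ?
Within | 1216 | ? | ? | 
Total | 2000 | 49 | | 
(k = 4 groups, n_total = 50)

df_between = 3, df_within = 46. MS_between = 261.33, MS_within = 26.43. F = 9.886, F_crit ≈ 2.807. Reject H₀.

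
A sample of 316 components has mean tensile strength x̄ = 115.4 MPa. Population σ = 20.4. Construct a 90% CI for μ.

CI = x̄ ± z*(σ/√n) = 115.4 ± 1.645(20.4/√316) = 115.4 ± 1.89 = (113.51, 117.29)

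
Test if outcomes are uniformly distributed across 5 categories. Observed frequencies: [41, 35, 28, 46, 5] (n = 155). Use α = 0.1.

Expected = 31 each. χ² = Σ(O-E)²/E = 33.097. df = 4, critical value = 7.779. Reject H₀.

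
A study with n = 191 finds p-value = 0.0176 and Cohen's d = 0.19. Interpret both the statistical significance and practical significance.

Statistically significant (p = 0.0176 < 0.05). Cohen's d = 0.19 indicates a very small effect size. Both statistical and practical significance should be considered.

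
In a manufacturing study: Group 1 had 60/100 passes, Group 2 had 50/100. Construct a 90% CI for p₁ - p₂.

p̂₁ = 0.6, p̂₂ = 0.5. Difference = 0.1. CI = (-0.015, 0.215)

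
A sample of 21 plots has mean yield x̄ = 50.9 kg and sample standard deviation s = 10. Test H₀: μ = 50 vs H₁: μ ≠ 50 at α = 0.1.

t = (x̄ - μ₀)/(s/√n) = (50.9 - 50)/(10/√21) = 0.412. df = 20, critical t = ±1.725. Fail to reject H₀.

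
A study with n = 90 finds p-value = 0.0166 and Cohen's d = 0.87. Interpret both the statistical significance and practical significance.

Statistically significant (p = 0.0166 < 0.05). Cohen's d = 0.87 indicates a large effect size. Both statistical and practical significance should be considered.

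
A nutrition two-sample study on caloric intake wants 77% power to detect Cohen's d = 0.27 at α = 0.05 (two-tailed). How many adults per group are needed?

z_{α/2} = 1.96, z_β = Φ⁻¹(0.77) = 0.739. For small effect (d = 0.27): n per group = 2(z_{α/2} + z_β)²/d² = 2(1.96 + 0.739)²/0.27² = 199.9 → 200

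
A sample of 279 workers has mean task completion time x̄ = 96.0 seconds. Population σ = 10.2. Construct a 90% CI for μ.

CI = x̄ ± z*(σ/√n) = 96.0 ± 1.645(10.2/√279) = 96.0 ± 1.0 = (95.0, 97.0)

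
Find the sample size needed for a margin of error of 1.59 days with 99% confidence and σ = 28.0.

n = (z*σ/E)² = (2.576×28.0/1.59)² = 2057.8 → n = 2058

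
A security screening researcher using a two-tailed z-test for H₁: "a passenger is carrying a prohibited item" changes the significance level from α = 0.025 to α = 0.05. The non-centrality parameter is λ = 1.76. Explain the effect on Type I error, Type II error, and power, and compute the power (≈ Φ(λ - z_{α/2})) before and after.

Increasing α from 0.025 to 0.05:
• Type I error rate increases (α is the Type I rate by definition).
• Critical value moves from z_{α/2} = 2.241 to 1.96, so power = Φ(λ - z_{α/2}) goes from Φ(1.76 - 2.241) = 0.315 to Φ(1.76 - 1.96) = 0.421.
• Type II error rate β = 1 - power therefore decreases (0.685 → 0.579).
Appropriate when false negatives are costly — here, letting a prohibited item through — security breach.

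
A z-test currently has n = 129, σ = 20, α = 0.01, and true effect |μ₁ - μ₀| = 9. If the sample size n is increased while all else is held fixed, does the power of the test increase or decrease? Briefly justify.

Power increases: a larger n shrinks the standard error σ/√n, moving the sampling distribution under H₁ further from the critical value.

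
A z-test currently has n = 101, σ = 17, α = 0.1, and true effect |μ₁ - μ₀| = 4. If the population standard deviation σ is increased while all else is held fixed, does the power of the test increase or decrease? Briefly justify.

Power decreases: a larger σ inflates the standard error σ/√n, pulling the sampling distribution under H₁ back toward the critical value.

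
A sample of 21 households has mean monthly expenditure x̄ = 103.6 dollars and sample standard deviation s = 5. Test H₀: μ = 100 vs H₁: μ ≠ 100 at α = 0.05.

t = (x̄ - μ₀)/(s/√n) = (103.6 - 100)/(5/√21) = 3.299. df = 20, critical t = ±2.086. Reject H₀.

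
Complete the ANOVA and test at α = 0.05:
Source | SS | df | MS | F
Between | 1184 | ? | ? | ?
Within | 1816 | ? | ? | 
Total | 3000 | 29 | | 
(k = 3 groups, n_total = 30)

df_between = 2, df_within = 27. MS_between = 592.0, MS_within = 67.26. F = 8.802, F_crit ≈ 3.354. Reject H₀.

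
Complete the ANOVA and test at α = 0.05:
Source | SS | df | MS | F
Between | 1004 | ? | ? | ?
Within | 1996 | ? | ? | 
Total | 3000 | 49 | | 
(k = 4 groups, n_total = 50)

df_between = 3, df_within = 46. MS_between = 334.67, MS_within = 43.39. F = 7.713, F_crit ≈ 2.807. Reject H₀.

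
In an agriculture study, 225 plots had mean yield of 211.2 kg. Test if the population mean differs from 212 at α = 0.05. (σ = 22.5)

z = (x̄ - μ₀)/(σ/√n) = (211.2 - 212)/(22.5/√225) = -0.533. Critical value: ±1.96. Since |-0.533| ≤ 1.96, Fail to reject H₀.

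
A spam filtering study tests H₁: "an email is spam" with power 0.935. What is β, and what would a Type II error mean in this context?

β = 1 - power = 1 - 0.935 = 0.065. A Type II error is failing to reject H₀ when H₀ is false (false negative) — here, failing to conclude that an email is spam when in fact it is true. Consequence: a spam email lands in the inbox.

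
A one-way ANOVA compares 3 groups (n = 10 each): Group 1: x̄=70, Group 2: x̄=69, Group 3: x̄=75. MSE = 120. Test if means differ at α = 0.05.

Grand mean = 71.33. SS_between = 206.67, MS_between = 103.33. F = 0.861, F_crit ≈ 3.354. Fail to reject H₀.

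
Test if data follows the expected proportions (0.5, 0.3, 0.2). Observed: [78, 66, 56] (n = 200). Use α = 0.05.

Expected: [100.0, 60.0, 40.0]. χ² = 11.84. df = 2, critical = 5.991. Reject H₀.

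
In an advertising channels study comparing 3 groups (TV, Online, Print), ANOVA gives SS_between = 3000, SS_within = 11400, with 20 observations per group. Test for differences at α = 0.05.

df_between = 2, df_within = 57. F = MS_between/MS_within = 1500.0/200.0 = 7.5. F_crit ≈ 3.159. Reject H₀. At least one mean differs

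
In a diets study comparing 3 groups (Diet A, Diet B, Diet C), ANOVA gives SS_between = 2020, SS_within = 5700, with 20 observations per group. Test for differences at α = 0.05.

df_between = 2, df_within = 57. F = MS_between/MS_within = 1010.0/100.0 = 10.1. F_crit ≈ 3.159. Reject H₀. At least one mean differs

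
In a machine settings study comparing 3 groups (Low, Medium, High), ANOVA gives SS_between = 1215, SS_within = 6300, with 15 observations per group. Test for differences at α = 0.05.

df_between = 2, df_within = 42. F = MS_between/MS_within = 607.5/150.0 = 4.05. F_crit ≈ 3.22. Reject H₀. At least one mean differs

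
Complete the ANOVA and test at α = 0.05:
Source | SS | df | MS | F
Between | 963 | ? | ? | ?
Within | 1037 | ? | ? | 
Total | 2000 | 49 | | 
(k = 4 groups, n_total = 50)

df_between = 3, df_within = 46. MS_between = 321.0, MS_within = 22.54. F = 14.239, F_crit ≈ 2.807. Reject H₀.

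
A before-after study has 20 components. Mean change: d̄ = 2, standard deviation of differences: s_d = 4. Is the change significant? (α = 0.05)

t = d̄/(s_d/√n) = 2/(4/√20) = 2.236. df = 19, critical t = ±2.093. Reject H₀.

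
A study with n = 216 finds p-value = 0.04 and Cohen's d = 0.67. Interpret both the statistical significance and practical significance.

Statistically significant (p = 0.04 < 0.05). Cohen's d = 0.67 indicates a medium effect size. Both statistical and practical significance should be considered.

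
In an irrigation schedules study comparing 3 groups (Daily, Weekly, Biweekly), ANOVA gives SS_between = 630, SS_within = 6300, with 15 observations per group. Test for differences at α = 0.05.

df_between = 2, df_within = 42. F = MS_between/MS_within = 315.0/150.0 = 2.1. F_crit ≈ 3.22. Fail to reject H₀.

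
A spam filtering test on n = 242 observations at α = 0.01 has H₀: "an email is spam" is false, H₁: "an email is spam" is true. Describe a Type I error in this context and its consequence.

Type I error: rejecting H₀ when it is true — concluding that an email is spam when in fact it is not. Consequence: a legitimate email is sent to the spam folder and the user misses it.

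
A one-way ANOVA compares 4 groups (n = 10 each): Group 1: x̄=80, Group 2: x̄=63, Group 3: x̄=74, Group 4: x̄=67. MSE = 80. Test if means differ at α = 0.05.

Grand mean = 71.0. SS_between = 1700.0, MS_between = 566.67. F = 7.083, F_crit ≈ 2.866. Reject H₀.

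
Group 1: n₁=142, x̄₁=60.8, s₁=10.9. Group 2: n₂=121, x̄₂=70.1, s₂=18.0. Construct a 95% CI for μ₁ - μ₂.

Difference = -9.3. SE = √(10.9²/142 + 18.0²/121) = 1.875. CI = (-12.97, -5.63)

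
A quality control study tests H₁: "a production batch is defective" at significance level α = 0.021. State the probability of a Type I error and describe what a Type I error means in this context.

P(Type I error) = α = 0.021. A Type I error is rejecting H₀ when H₀ is actually true (false positive) — here, concluding that a production batch is defective when in fact this is not the case. Consequence: scrapping a good batch — wasted material and cost for no reason.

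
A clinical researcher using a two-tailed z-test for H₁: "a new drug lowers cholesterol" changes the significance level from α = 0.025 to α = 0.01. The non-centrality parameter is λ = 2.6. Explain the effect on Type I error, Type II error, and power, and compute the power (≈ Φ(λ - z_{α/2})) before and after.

Decreasing α from 0.025 to 0.01:
• Type I error rate decreases (α is the Type I rate by definition).
• Critical value moves from z_{α/2} = 2.241 to 2.576, so power = Φ(λ - z_{α/2}) goes from Φ(2.6 - 2.241) = 0.64 to Φ(2.6 - 2.576) = 0.51.
• Type II error rate β = 1 - power therefore increases (0.36 → 0.49).
Appropriate when false positives are costly — here, approving an ineffective drug — patients take a useless medication and may skip effective alternatives.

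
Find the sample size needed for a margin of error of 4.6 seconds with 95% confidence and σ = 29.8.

n = (z*σ/E)² = (1.96×29.8/4.6)² = 161.2 → n = 162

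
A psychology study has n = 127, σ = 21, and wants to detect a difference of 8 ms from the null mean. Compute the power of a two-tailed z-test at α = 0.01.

SE = σ/√n = 21/√127 = 1.863. Non-centrality λ = d/SE = 8/1.863 = 4.293. Power ≈ Φ(λ - z_{α/2}) = Φ(4.293 - 2.576) = Φ(1.717) = 0.957.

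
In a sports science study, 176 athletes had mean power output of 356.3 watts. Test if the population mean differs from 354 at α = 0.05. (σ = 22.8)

z = (x̄ - μ₀)/(σ/√n) = (356.3 - 354)/(22.8/√176) = 1.338. Critical value: ±1.96. Since |1.338| ≤ 1.96, Fail to reject H₀.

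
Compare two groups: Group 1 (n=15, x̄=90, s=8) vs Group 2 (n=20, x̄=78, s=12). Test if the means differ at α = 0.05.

Pooled sp = 10.49. t = 3.349, df = 33. Critical t = ±2.035. Reject H₀.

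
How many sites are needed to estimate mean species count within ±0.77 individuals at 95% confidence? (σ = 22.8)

n = (z*σ/E)² = (1.96×22.8/0.77)² = 3368.2 → n = 3369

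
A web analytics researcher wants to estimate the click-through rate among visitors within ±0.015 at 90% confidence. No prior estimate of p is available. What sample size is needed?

Conservative approach: use p = 0.5 (maximizes p(1-p) = 0.25). n = z²(0.25)/E² = 1.645²×0.25/0.015² = 3006.7 → n = 3007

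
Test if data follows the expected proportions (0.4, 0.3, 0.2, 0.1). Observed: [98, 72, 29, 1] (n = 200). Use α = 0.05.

Expected: [80.0, 60.0, 40.0, 20.0]. χ² = 27.525. df = 3, critical = 7.815. Reject H₀.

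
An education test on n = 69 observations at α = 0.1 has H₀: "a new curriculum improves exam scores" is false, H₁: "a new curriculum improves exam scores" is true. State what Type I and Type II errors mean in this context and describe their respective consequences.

Type I (false positive): concluding that a new curriculum improves exam scores when it is not — adopting a curriculum that gives no real benefit — disruption for nothing. Type II (false negative): failing to conclude that a new curriculum improves exam scores when it is — keeping the old curriculum when the new one would have helped students. Which is costlier depends on domain priorities and is a judgement call rather than a statistical fact.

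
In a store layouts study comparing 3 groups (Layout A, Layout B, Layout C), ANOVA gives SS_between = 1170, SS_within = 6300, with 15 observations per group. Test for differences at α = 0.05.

df_between = 2, df_within = 42. F = MS_between/MS_within = 585.0/150.0 = 3.9. F_crit ≈ 3.22. Reject H₀. At least one mean differs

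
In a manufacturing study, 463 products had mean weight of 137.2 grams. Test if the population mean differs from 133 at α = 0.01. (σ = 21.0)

z = (x̄ - μ₀)/(σ/√n) = (137.2 - 133)/(21.0/√463) = 4.303. Critical value: ±2.576. Since |4.303| > 2.576, Reject H₀.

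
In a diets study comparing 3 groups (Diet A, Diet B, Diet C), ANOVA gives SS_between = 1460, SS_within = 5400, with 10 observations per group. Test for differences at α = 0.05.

df_between = 2, df_within = 27. F = MS_between/MS_within = 730.0/200.0 = 3.65. F_crit ≈ 3.354. Reject H₀. At least one mean differs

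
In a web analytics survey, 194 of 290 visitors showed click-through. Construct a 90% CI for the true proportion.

p̂ = 0.669. CI = p̂ ± z*√(p̂(1-p̂)/n) = (0.624, 0.714)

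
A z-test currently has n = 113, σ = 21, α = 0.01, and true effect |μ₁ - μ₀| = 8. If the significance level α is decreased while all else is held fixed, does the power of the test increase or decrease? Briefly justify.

Power decreases: a smaller α raises the critical value, so less of the H₁ sampling distribution falls in the rejection region.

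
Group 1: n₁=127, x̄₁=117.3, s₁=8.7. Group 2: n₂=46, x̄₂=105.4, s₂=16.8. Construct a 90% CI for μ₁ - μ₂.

Difference = 11.9. SE = √(8.7²/127 + 16.8²/46) = 2.595. CI = (7.63, 16.17)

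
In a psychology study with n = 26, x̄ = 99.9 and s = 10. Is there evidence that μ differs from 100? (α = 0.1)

t = (x̄ - μ₀)/(s/√n) = (99.9 - 100)/(10/√26) = -0.051. df = 25, critical t = ±1.708. Fail to reject H₀.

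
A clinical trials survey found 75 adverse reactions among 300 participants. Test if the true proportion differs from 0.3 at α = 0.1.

p̂ = 0.25, p₀ = 0.3. z = (p̂ - p₀)/√(p₀(1-p₀)/n) = -1.89. Critical: ±1.645. Reject H₀.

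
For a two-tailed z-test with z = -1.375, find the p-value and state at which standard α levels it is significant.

p = 2·P(Z > |-1.375|) = 2·(1 - Φ(1.375)) ≈ 0.1691. Not significant at any standard level.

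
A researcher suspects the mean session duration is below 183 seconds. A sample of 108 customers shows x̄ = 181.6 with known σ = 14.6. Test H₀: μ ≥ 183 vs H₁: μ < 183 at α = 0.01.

z = -0.997. Critical value: -2.33. Fail to reject H₀.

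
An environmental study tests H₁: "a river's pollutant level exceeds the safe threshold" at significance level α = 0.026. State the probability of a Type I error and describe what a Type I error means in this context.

P(Type I error) = α = 0.026. A Type I error is rejecting H₀ when H₀ is actually true (false positive) — here, concluding that a river's pollutant level exceeds the safe threshold when in fact this is not the case. Consequence: shutting down a compliant factory unnecessarily.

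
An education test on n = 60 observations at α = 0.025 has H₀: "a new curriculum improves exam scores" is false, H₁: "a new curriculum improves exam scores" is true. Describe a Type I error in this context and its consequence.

Type I error: rejecting H₀ when it is true — concluding that a new curriculum improves exam scores when in fact it is not. Consequence: adopting a curriculum that gives no real benefit — disruption for nothing.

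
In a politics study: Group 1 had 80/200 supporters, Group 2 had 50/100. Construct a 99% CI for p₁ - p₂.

p̂₁ = 0.4, p̂₂ = 0.5. Difference = -0.1. CI = (-0.257, 0.057)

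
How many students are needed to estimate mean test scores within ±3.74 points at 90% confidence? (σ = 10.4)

n = (z*σ/E)² = (1.645×10.4/3.74)² = 20.9 → n = 21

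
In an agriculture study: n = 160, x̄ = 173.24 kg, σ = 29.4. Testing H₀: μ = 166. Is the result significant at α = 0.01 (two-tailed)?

z = (173.24 - 166)/(29.4/√160) = 3.115. Since |z| > 2.576, significant at α = 0.01.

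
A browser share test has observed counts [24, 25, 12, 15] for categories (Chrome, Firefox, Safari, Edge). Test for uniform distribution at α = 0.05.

Expected = 19 each. χ² = Σ(O-E)²/E = 6.632. df = 3, critical value = 7.815. Fail to reject H₀.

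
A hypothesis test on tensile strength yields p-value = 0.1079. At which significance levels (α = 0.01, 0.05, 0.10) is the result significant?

p = 0.1079. Not significant at any of the given levels.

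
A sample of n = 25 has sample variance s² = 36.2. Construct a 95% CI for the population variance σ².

df = 24. χ²_{0.025} = 39.364, χ²_{0.975} = 12.401. CI for σ² = ((n-1)s²/χ²_{α/2}, (n-1)s²/χ²_{1-α/2}) = (24·36.2/39.364, 24·36.2/12.401) = (22.07, 70.06)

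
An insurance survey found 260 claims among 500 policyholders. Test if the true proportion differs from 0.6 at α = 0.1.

p̂ = 0.52, p₀ = 0.6. z = (p̂ - p₀)/√(p₀(1-p₀)/n) = -3.651. Critical: ±1.645. Reject H₀.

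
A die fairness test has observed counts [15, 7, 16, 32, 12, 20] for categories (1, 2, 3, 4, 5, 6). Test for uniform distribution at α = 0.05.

Expected = 17 each. χ² = Σ(O-E)²/E = 21.412. df = 5, critical value = 11.07. Reject H₀.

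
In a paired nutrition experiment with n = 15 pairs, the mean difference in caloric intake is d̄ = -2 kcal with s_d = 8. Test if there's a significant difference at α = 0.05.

t = d̄/(s_d/√n) = -2/(8/√15) = -0.968. df = 14, critical t = ±2.145. Fail to reject H₀.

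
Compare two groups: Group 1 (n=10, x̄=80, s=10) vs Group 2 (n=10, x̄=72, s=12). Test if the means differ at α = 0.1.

Pooled sp = 11.05. t = 1.62, df = 18. Critical t = ±1.734. Fail to reject H₀.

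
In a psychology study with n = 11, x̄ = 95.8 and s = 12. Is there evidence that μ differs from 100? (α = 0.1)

t = (x̄ - μ₀)/(s/√n) = (95.8 - 100)/(12/√11) = -1.161. df = 10, critical t = ±1.812. Fail to reject H₀.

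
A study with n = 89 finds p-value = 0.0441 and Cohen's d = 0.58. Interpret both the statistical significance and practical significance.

Statistically significant (p = 0.0441 < 0.05). Cohen's d = 0.58 indicates a medium effect size. Both statistical and practical significance should be considered.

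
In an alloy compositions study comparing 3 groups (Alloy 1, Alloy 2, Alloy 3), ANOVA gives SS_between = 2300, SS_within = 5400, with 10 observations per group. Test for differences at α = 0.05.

df_between = 2, df_within = 27. F = MS_between/MS_within = 1150.0/200.0 = 5.75. F_crit ≈ 3.354. Reject H₀. At least one mean differs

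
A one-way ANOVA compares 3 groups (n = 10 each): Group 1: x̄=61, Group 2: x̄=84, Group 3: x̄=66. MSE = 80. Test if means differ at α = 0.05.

Grand mean = 70.33. SS_between = 2926.67, MS_between = 1463.33. F = 18.292, F_crit ≈ 3.354. Reject H₀.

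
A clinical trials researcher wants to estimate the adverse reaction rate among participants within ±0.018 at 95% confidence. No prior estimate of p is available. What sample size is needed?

Conservative approach: use p = 0.5 (maximizes p(1-p) = 0.25). n = z²(0.25)/E² = 1.96²×0.25/0.018² = 2964.2 → n = 2965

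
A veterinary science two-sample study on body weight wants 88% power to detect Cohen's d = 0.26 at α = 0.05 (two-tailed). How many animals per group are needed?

z_{α/2} = 1.96, z_β = Φ⁻¹(0.88) = 1.175. For small effect (d = 0.26): n per group = 2(z_{α/2} + z_β)²/d² = 2(1.96 + 1.175)²/0.26² = 290.8 → 291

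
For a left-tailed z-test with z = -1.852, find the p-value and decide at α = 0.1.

p = P(Z < -1.852) = Φ(-1.852) ≈ 0.032. Since p < 0.1, reject H₀ (significant) at α = 0.1.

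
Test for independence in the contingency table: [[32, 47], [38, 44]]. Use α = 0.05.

χ² = 0.557. df = 1, critical = 3.841. Fail to reject H₀. No evidence of dependence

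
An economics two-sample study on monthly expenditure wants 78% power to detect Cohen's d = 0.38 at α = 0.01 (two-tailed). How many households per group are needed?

z_{α/2} = 2.576, z_β = Φ⁻¹(0.78) = 0.772. For small effect (d = 0.38): n per group = 2(z_{α/2} + z_β)²/d² = 2(2.576 + 0.772)²/0.38² = 155.3 → 156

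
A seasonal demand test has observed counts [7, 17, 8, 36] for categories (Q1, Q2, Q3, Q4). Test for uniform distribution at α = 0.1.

Expected = 17 each. χ² = Σ(O-E)²/E = 31.882. df = 3, critical value = 6.251. Reject H₀.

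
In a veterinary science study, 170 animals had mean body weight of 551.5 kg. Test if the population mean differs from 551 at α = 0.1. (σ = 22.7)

z = (x̄ - μ₀)/(σ/√n) = (551.5 - 551)/(22.7/√170) = 0.287. Critical value: ±1.645. Since |0.287| ≤ 1.645, Fail to reject H₀.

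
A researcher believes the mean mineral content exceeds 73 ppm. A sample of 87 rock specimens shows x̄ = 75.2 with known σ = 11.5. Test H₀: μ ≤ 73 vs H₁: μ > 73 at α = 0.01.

z = 1.784. Critical value: 2.33. Fail to reject H₀.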